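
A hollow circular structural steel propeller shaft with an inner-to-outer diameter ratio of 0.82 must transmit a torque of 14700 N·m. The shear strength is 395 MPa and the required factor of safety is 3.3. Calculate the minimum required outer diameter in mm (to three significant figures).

τ_allow = 395/3.3 = 119.7 MPa.
For a hollow shaft τ = 16T/[πd_o³(1−k⁴)] with k = 0.82, so 1−k⁴ = 0.5479.
d_o³ = 16T/[π τ_allow (1−k⁴)] = 16×1.4700×10^7/(π×119.7×0.5479) = 1.142×10^6 mm³.
d_o = 104.5 mm.

d_o = 105 mm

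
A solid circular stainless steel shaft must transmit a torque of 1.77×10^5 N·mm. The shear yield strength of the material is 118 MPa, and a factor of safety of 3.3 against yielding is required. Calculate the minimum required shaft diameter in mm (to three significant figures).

Allowable shear stress τ_allow = 118/3.3 = 35.76 MPa.
For a solid shaft τ = 16T/(πd³), so d³ = 16T/(π τ_allow) = 16×177000/(π×35.76) = 25210 mm³.
d = (25210)^(1/3) = 29.32 mm.

d = 29.3 mm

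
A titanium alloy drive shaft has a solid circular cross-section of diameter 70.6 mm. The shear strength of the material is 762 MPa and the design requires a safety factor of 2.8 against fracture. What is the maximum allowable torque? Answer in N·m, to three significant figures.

τ_allow = 762/2.8 = 272.1 MPa.
For a solid shaft T_allow = τ_allow·πd³/16; πd³/16 = π×70.6³/16 = 69090 mm³.
T_allow = 272.1×69090 = 1.880×10^7 N·mm = 18800 N·m.

T_allow = 18800 N·m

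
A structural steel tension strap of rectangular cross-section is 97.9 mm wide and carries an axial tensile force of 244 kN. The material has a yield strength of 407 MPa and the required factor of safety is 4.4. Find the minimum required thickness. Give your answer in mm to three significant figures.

σ_allow = 407/4.4 = 92.50 MPa.
Required area A = F/σ_allow = 244000/92.50 = 2638 mm².
t = A/w = 2638/97.9 = 26.94 mm.

t = 26.9 mm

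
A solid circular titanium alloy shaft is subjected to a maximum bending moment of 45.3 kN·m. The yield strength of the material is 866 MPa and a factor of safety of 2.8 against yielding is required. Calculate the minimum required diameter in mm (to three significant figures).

d = 114 mm

σ_allow = 866/2.8 = 309.3 MPa.
For a solid circular section σ = 32M/(πd³), so d³ = 32M/(π σ_allow) = 32×4.5300×10^7/(π×309.3) = 1.492×10^6 mm³.
d = 114.3 mm.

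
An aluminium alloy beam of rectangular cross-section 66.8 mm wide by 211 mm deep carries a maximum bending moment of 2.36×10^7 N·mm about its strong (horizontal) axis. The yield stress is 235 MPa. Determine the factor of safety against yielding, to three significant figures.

Section modulus S = bh²/6 = 66.8×211²/6 = 495700 mm³.
σ = M/S = 2.3600×10^7/495700 = 47.61 MPa.
n = 235/47.61 = 4.936.

n = 4.94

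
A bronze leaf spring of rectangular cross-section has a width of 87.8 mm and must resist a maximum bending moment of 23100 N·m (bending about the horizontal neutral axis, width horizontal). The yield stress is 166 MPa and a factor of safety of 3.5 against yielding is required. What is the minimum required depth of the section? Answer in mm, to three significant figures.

h = 182 mm

σ_allow = 166/3.5 = 47.43 MPa.
For a rectangular section σ = 6M/(bh²), so h² = 6M/(b σ_allow) = 6×2.3100×10^7/(87.8×47.43) = 33280 mm².
h = 182.4 mm.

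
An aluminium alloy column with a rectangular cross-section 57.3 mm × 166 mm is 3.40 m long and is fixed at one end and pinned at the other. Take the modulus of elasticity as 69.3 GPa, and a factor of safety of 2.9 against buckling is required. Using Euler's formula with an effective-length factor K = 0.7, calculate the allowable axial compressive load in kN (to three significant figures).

P_allow = 108 kN

Buckling occurs about the weak axis: I_min = h·b³/12 = 166×57.3³/12 = 2.602×10^6 mm⁴ (b = 57.3 mm is the smaller dimension).
Effective length L_e = KL = 0.7×3.40 m = 2380 mm.
Euler critical load P_cr = π²EI/L_e² = π²×69300×2.602×10^6/2380² = 314200 N.
P_allow = P_cr/n = 314200/2.9 = 108400 N.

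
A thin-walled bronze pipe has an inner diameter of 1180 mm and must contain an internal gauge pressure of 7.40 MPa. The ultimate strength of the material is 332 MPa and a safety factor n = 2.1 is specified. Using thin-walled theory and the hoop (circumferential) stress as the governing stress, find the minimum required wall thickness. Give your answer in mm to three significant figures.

t = 27.6 mm

σ_allow = 332/2.1 = 158.1 MPa.
Hoop stress σ_h = pD/(2t), so t = pD/(2σ_allow) = 7.40×1180/(2×158.1) = 27.62 mm.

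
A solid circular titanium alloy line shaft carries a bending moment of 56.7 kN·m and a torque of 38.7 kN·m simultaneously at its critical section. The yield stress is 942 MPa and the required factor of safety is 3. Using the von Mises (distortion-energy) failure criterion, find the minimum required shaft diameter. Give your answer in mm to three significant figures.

d = 129 mm

σ_allow = σ_y/n = 942/3 = 314.0 MPa.
For a solid shaft σ_b = 32M/(πd³) and τ = 16T/(πd³), so the von Mises stress is σ' = (16/πd³)·√(4M²+3T²).
√(4M²+3T²) = √(4×(5.670×10^7)² + 3×(3.870×10^7)²) = 1.317×10^8 N·mm.
d³ = 16×1.317×10^8/(π×314.0) = 2.137×10^6 mm³.
d = 128.8 mm.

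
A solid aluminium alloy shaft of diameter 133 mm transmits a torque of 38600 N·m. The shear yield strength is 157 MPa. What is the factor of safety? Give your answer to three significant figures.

n = 1.88

τ = 16T/(πd³) = 16×3.8600×10^7/(π×133³) = 83.56 MPa.
n = τ_limit/τ = 157/83.56 = 1.879.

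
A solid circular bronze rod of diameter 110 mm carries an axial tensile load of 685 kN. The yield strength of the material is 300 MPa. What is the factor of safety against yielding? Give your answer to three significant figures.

A = πd²/4 = 9503 mm².
σ = F/A = 685000/9503 = 72.08 MPa.
n = 300/72.08 = 4.162.

n = 4.16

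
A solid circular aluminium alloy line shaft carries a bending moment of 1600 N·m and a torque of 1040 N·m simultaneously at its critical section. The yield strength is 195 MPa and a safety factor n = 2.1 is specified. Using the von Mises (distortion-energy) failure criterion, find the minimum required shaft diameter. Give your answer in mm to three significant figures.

d = 58.6 mm

σ_allow = σ_y/n = 195/2.1 = 92.86 MPa.
For a solid shaft σ_b = 32M/(πd³) and τ = 16T/(πd³), so the von Mises stress is σ' = (16/πd³)·√(4M²+3T²).
√(4M²+3T²) = √(4×(1.600×10^6)² + 3×(1.040×10^6)²) = 3.672×10^6 N·mm.
d³ = 16×3.672×10^6/(π×92.86) = 201400 mm³.
d = 58.62 mm.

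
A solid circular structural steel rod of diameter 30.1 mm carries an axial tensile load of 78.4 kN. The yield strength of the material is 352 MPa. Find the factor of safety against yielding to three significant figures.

A = πd²/4 = 711.6 mm².
σ = F/A = 78400/711.6 = 110.2 MPa.
n = 352/110.2 = 3.195.

n = 3.19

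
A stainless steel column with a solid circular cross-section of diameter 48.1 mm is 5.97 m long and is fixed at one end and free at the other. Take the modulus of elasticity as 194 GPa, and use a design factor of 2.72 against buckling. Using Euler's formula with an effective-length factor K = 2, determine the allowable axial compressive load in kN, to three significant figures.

P_allow = 1.30 kN

I = πd⁴/64 = π×48.1⁴/64 = 262800 mm⁴.
Effective length L_e = KL = 2×5.97 m = 11940 mm.
Euler critical load P_cr = π²EI/L_e² = π²×194000×262800/11940² = 3529 N.
P_allow = P_cr/n = 3529/2.72 = 1297 N.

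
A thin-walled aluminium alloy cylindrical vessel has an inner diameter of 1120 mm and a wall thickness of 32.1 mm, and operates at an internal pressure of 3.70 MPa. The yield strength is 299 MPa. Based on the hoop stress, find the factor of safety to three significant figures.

n = 4.63

σ_h = pD/(2t) = 3.70×1120/(2×32.1) = 64.55 MPa.
n = 299/64.55 = 4.632.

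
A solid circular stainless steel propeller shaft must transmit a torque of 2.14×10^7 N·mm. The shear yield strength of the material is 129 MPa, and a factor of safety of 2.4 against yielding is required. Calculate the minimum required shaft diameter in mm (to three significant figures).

Allowable shear stress τ_allow = 129/2.4 = 53.75 MPa.
For a solid shaft τ = 16T/(πd³), so d³ = 16T/(π τ_allow) = 16×2.1400×10^7/(π×53.75) = 2.028×10^6 mm³.
d = (2.028×10^6)^(1/3) = 126.6 mm.

d = 127 mm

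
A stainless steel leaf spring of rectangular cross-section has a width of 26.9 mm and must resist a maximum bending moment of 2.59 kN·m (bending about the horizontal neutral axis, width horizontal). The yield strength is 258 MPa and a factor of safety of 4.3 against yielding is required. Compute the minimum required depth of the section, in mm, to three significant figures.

h = 98.1 mm

σ_allow = 258/4.3 = 60.00 MPa.
For a rectangular section σ = 6M/(bh²), so h² = 6M/(b σ_allow) = 6×2590000/(26.9×60.00) = 9628 mm².
h = 98.12 mm.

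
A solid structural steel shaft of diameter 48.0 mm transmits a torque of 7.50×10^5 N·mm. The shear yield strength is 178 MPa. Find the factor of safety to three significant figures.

n = 5.15

τ = 16T/(πd³) = 16×750000/(π×48.0³) = 34.54 MPa.
n = τ_limit/τ = 178/34.54 = 5.154.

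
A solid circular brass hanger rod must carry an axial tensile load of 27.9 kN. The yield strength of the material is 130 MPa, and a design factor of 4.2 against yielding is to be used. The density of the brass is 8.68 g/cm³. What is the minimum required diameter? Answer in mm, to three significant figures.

d = 33.9 mm

Allowable stress σ_allow = 130/4.2 = 30.95 MPa.
Required area A = F/σ_allow = 27900/30.95 = 901.4 mm².
A = πd²/4 → d = √(4A/π) = 33.88 mm.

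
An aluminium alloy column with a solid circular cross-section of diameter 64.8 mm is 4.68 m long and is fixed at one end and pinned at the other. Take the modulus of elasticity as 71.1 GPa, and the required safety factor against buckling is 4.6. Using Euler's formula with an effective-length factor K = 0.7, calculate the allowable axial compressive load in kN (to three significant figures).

I = πd⁴/64 = π×64.8⁴/64 = 865500 mm⁴.
Effective length L_e = KL = 0.7×4.68 m = 3276 mm.
Euler critical load P_cr = π²EI/L_e² = π²×71100×865500/3276² = 56590 N.
P_allow = P_cr/n = 56590/4.6 = 12300 N.

P_allow = 12.3 kN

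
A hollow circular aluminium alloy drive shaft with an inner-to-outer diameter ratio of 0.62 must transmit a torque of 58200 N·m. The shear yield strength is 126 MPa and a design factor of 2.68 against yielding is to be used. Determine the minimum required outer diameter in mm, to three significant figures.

τ_allow = 126/2.68 = 47.01 MPa.
For a hollow shaft τ = 16T/[πd_o³(1−k⁴)] with k = 0.62, so 1−k⁴ = 0.8522.
d_o³ = 16T/[π τ_allow (1−k⁴)] = 16×5.8200×10^7/(π×47.01×0.8522) = 7.398×10^6 mm³.
d_o = 194.8 mm.

d_o = 195 mm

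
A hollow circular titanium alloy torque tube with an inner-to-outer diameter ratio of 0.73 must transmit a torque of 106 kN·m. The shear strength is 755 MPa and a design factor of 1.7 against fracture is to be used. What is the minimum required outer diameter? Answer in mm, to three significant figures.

τ_allow = 755/1.7 = 444.1 MPa.
For a hollow shaft τ = 16T/[πd_o³(1−k⁴)] with k = 0.73, so 1−k⁴ = 0.7160.
d_o³ = 16T/[π τ_allow (1−k⁴)] = 16×1.0600×10^8/(π×444.1×0.7160) = 1.698×10^6 mm³.
d_o = 119.3 mm.

d_o = 119 mm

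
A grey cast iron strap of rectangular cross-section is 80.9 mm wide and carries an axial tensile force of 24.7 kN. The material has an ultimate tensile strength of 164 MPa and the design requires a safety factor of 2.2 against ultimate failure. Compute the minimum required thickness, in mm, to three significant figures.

σ_allow = 164/2.2 = 74.55 MPa.
Required area A = F/σ_allow = 24700/74.55 = 331.3 mm².
t = A/w = 331.3/80.9 = 4.096 mm.

t = 4.10 mm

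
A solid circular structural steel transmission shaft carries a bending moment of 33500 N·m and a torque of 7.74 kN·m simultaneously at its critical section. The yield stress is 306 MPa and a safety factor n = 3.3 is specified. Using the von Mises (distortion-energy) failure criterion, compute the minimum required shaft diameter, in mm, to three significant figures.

σ_allow = σ_y/n = 306/3.3 = 92.73 MPa.
For a solid shaft σ_b = 32M/(πd³) and τ = 16T/(πd³), so the von Mises stress is σ' = (16/πd³)·√(4M²+3T²).
√(4M²+3T²) = √(4×(3.350×10^7)² + 3×(7.740×10^6)²) = 6.833×10^7 N·mm.
d³ = 16×6.833×10^7/(π×92.73) = 3.753×10^6 mm³.
d = 155.4 mm.

d = 155 mm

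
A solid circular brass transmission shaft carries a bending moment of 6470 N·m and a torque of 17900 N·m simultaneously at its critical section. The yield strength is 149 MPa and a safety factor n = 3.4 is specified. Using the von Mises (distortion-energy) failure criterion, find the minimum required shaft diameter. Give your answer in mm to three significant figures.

σ_allow = σ_y/n = 149/3.4 = 43.82 MPa.
For a solid shaft σ_b = 32M/(πd³) and τ = 16T/(πd³), so the von Mises stress is σ' = (16/πd³)·√(4M²+3T²).
√(4M²+3T²) = √(4×(6.470×10^6)² + 3×(1.790×10^7)²) = 3.360×10^7 N·mm.
d³ = 16×3.360×10^7/(π×43.82) = 3.904×10^6 mm³.
d = 157.5 mm.

d = 157 mm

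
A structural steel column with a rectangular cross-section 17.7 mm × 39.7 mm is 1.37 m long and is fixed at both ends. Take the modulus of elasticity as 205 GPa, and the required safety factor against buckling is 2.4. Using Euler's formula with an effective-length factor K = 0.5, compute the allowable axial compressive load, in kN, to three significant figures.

Buckling occurs about the weak axis: I_min = h·b³/12 = 39.7×17.7³/12 = 18350 mm⁴ (b = 17.7 mm is the smaller dimension).
Effective length L_e = KL = 0.5×1.37 m = 685.0 mm.
Euler critical load P_cr = π²EI/L_e² = π²×205000×18350/685.0² = 79100 N.
P_allow = P_cr/n = 79100/2.4 = 32960 N.

P_allow = 33.0 kN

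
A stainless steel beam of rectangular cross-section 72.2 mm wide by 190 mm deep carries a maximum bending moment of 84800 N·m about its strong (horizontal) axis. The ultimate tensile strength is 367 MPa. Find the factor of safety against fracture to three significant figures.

Section modulus S = bh²/6 = 72.2×190²/6 = 434400 mm³.
σ = M/S = 8.4800×10^7/434400 = 195.2 MPa.
n = 367/195.2 = 1.880.

n = 1.88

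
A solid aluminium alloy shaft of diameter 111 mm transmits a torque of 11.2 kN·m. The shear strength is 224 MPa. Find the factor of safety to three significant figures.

n = 5.37

τ = 16T/(πd³) = 16×1.1200×10^7/(π×111³) = 41.71 MPa.
n = τ_limit/τ = 224/41.71 = 5.371.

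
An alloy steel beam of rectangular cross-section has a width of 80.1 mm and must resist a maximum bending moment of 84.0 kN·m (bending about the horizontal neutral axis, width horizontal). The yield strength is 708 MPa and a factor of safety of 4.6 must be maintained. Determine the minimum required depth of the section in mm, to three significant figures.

σ_allow = 708/4.6 = 153.9 MPa.
For a rectangular section σ = 6M/(bh²), so h² = 6M/(b σ_allow) = 6×8.4000×10^7/(80.1×153.9) = 40880 mm².
h = 202.2 mm.

h = 202 mm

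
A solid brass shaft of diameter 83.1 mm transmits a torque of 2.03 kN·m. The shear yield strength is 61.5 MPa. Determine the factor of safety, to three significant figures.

τ = 16T/(πd³) = 16×2030000/(π×83.1³) = 18.02 MPa.
n = τ_limit/τ = 61.5/18.02 = 3.414.

n = 3.41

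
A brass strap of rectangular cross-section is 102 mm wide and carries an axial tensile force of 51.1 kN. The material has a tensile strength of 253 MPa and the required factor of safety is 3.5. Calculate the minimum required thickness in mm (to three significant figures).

σ_allow = 253/3.5 = 72.29 MPa.
Required area A = F/σ_allow = 51100/72.29 = 706.9 mm².
t = A/w = 706.9/102 = 6.931 mm.

t = 6.93 mm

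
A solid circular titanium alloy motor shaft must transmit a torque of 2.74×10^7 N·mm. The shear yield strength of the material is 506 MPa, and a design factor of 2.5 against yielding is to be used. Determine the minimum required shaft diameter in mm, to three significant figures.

d = 88.3 mm

Allowable shear stress τ_allow = 506/2.5 = 202.4 MPa.
For a solid shaft τ = 16T/(πd³), so d³ = 16T/(π τ_allow) = 16×2.7400×10^7/(π×202.4) = 689500 mm³.
d = (689500)^(1/3) = 88.34 mm.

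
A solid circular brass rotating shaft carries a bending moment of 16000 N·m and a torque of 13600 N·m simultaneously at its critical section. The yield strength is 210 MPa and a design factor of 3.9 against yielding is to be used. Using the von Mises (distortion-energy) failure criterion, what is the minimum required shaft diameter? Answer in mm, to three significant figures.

d = 155 mm

σ_allow = σ_y/n = 210/3.9 = 53.85 MPa.
For a solid shaft σ_b = 32M/(πd³) and τ = 16T/(πd³), so the von Mises stress is σ' = (16/πd³)·√(4M²+3T²).
√(4M²+3T²) = √(4×(1.600×10^7)² + 3×(1.360×10^7)²) = 3.974×10^7 N·mm.
d³ = 16×3.974×10^7/(π×53.85) = 3.758×10^6 mm³.
d = 155.5 mm.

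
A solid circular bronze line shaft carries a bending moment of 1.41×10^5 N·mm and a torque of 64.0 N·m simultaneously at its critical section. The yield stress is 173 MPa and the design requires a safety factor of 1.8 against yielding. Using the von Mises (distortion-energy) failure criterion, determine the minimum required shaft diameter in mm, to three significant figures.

σ_allow = σ_y/n = 173/1.8 = 96.11 MPa.
For a solid shaft σ_b = 32M/(πd³) and τ = 16T/(πd³), so the von Mises stress is σ' = (16/πd³)·√(4M²+3T²).
√(4M²+3T²) = √(4×(141000)² + 3×(64000)²) = 303000 N·mm.
d³ = 16×303000/(π×96.11) = 16060 mm³.
d = 25.23 mm.

d = 25.2 mm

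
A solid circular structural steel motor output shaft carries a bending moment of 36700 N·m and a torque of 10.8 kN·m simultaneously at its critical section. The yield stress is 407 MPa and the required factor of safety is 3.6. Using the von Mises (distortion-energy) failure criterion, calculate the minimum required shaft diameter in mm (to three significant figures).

σ_allow = σ_y/n = 407/3.6 = 113.1 MPa.
For a solid shaft σ_b = 32M/(πd³) and τ = 16T/(πd³), so the von Mises stress is σ' = (16/πd³)·√(4M²+3T²).
√(4M²+3T²) = √(4×(3.670×10^7)² + 3×(1.080×10^7)²) = 7.575×10^7 N·mm.
d³ = 16×7.575×10^7/(π×113.1) = 3.412×10^6 mm³.
d = 150.5 mm.

d = 151 mm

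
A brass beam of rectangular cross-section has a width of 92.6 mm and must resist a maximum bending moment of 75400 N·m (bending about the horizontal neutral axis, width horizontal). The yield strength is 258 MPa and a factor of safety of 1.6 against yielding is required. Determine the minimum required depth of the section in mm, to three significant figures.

h = 174 mm

σ_allow = 258/1.6 = 161.2 MPa.
For a rectangular section σ = 6M/(bh²), so h² = 6M/(b σ_allow) = 6×7.5400×10^7/(92.6×161.2) = 30300 mm².
h = 174.1 mm.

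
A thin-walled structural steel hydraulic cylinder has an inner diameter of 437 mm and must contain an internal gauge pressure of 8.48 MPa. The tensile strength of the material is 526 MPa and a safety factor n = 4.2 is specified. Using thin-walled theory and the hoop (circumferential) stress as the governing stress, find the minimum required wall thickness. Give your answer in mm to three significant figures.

t = 14.8 mm

σ_allow = 526/4.2 = 125.2 MPa.
Hoop stress σ_h = pD/(2t), so t = pD/(2σ_allow) = 8.48×437/(2×125.2) = 14.79 mm.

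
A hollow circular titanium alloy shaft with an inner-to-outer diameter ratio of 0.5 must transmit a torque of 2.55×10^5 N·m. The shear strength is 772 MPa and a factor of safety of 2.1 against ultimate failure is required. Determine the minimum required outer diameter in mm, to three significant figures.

d_o = 156 mm

τ_allow = 772/2.1 = 367.6 MPa.
For a hollow shaft τ = 16T/[πd_o³(1−k⁴)] with k = 0.5, so 1−k⁴ = 0.9375.
d_o³ = 16T/[π τ_allow (1−k⁴)] = 16×2.5500×10^8/(π×367.6×0.9375) = 3.768×10^6 mm³.
d_o = 155.6 mm.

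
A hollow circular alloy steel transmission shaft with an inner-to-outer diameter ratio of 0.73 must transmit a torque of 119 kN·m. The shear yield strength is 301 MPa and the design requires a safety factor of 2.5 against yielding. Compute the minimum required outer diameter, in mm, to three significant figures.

τ_allow = 301/2.5 = 120.4 MPa.
For a hollow shaft τ = 16T/[πd_o³(1−k⁴)] with k = 0.73, so 1−k⁴ = 0.7160.
d_o³ = 16T/[π τ_allow (1−k⁴)] = 16×1.1900×10^8/(π×120.4×0.7160) = 7.030×10^6 mm³.
d_o = 191.6 mm.

d_o = 192 mm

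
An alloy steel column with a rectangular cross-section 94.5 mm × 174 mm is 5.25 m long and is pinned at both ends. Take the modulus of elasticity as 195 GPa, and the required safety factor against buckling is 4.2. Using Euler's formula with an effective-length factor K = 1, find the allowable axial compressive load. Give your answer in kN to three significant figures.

P_allow = 203 kN

Buckling occurs about the weak axis: I_min = h·b³/12 = 174×94.5³/12 = 1.224×10^7 mm⁴ (b = 94.5 mm is the smaller dimension).
Effective length L_e = KL = 1×5.25 m = 5250 mm.
Euler critical load P_cr = π²EI/L_e² = π²×195000×1.224×10^7/5250² = 854400 N.
P_allow = P_cr/n = 854400/4.2 = 203400 N.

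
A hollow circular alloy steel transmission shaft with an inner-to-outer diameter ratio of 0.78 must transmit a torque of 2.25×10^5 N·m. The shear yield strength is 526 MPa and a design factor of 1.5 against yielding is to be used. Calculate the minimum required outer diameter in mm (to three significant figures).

τ_allow = 526/1.5 = 350.7 MPa.
For a hollow shaft τ = 16T/[πd_o³(1−k⁴)] with k = 0.78, so 1−k⁴ = 0.6298.
d_o³ = 16T/[π τ_allow (1−k⁴)] = 16×2.2500×10^8/(π×350.7×0.6298) = 5.188×10^6 mm³.
d_o = 173.1 mm.

d_o = 173 mm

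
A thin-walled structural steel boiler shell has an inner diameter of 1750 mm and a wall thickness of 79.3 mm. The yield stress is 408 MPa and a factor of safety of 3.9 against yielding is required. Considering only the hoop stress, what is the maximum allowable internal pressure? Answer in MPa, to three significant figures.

p_allow = 9.48 MPa

σ_allow = 408/3.9 = 104.6 MPa.
σ_h = pD/(2t) → p_allow = 2σ_allow t/D = 2×104.6×79.3/1750 = 9.481 MPa.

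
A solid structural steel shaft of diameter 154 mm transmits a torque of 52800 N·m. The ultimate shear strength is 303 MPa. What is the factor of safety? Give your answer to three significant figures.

n = 4.12

τ = 16T/(πd³) = 16×5.2800×10^7/(π×154³) = 73.63 MPa.
n = τ_limit/τ = 303/73.63 = 4.115.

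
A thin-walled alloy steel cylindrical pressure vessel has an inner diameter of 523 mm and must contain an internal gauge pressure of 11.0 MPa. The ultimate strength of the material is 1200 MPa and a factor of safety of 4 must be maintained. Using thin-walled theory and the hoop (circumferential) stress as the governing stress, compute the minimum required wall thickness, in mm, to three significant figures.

t = 9.59 mm

σ_allow = 1200/4 = 300.0 MPa.
Hoop stress σ_h = pD/(2t), so t = pD/(2σ_allow) = 11.0×523/(2×300.0) = 9.588 mm.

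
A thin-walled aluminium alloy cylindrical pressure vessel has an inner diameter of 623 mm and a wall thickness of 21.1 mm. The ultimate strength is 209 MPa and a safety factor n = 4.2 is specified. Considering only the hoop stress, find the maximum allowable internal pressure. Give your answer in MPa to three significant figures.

p_allow = 3.37 MPa

σ_allow = 209/4.2 = 49.76 MPa.
σ_h = pD/(2t) → p_allow = 2σ_allow t/D = 2×49.76×21.1/623 = 3.371 MPa.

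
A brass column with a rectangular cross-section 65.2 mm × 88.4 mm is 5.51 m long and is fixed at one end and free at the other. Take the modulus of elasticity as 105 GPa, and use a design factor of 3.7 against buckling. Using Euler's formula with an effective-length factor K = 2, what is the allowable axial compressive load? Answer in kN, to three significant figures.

P_allow = 4.71 kN

Buckling occurs about the weak axis: I_min = h·b³/12 = 88.4×65.2³/12 = 2.042×10^6 mm⁴ (b = 65.2 mm is the smaller dimension).
Effective length L_e = KL = 2×5.51 m = 11020 mm.
Euler critical load P_cr = π²EI/L_e² = π²×105000×2.042×10^6/11020² = 17420 N.
P_allow = P_cr/n = 17420/3.7 = 4709 N.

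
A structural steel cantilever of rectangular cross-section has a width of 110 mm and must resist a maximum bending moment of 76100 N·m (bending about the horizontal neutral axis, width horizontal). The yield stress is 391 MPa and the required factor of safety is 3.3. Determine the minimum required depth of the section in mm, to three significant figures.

h = 187 mm

σ_allow = 391/3.3 = 118.5 MPa.
For a rectangular section σ = 6M/(bh²), so h² = 6M/(b σ_allow) = 6×7.6100×10^7/(110×118.5) = 35030 mm².
h = 187.2 mm.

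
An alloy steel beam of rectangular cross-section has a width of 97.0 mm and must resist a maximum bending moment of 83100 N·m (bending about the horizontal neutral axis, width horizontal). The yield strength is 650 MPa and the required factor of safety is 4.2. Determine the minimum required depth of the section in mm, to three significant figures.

h = 182 mm

σ_allow = 650/4.2 = 154.8 MPa.
For a rectangular section σ = 6M/(bh²), so h² = 6M/(b σ_allow) = 6×8.3100×10^7/(97.0×154.8) = 33210 mm².
h = 182.2 mm.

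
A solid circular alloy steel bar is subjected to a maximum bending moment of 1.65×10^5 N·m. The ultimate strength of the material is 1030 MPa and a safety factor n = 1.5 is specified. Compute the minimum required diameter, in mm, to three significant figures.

d = 135 mm

σ_allow = 1030/1.5 = 686.7 MPa.
For a solid circular section σ = 32M/(πd³), so d³ = 32M/(π σ_allow) = 32×1.6500×10^8/(π×686.7) = 2.448×10^6 mm³.
d = 134.8 mm.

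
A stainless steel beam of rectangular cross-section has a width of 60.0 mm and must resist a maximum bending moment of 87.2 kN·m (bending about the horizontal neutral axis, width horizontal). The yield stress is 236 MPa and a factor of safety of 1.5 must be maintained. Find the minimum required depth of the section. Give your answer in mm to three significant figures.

σ_allow = 236/1.5 = 157.3 MPa.
For a rectangular section σ = 6M/(bh²), so h² = 6M/(b σ_allow) = 6×8.7200×10^7/(60.0×157.3) = 55420 mm².
h = 235.4 mm.

h = 235 mm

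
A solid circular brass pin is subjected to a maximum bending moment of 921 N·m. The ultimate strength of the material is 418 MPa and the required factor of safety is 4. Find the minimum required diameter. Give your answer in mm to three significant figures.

σ_allow = 418/4 = 104.5 MPa.
For a solid circular section σ = 32M/(πd³), so d³ = 32M/(π σ_allow) = 32×921000/(π×104.5) = 89770 mm³.
d = 44.78 mm.

d = 44.8 mm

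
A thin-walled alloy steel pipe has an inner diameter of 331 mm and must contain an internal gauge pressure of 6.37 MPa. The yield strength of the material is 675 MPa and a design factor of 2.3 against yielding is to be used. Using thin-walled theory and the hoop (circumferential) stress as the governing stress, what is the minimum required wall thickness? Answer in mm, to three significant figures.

t = 3.59 mm

σ_allow = 675/2.3 = 293.5 MPa.
Hoop stress σ_h = pD/(2t), so t = pD/(2σ_allow) = 6.37×331/(2×293.5) = 3.592 mm.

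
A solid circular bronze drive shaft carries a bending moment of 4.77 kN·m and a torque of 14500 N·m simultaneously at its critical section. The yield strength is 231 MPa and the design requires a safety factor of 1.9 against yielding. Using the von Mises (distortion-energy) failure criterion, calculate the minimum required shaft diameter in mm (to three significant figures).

σ_allow = σ_y/n = 231/1.9 = 121.6 MPa.
For a solid shaft σ_b = 32M/(πd³) and τ = 16T/(πd³), so the von Mises stress is σ' = (16/πd³)·√(4M²+3T²).
√(4M²+3T²) = √(4×(4.770×10^6)² + 3×(1.450×10^7)²) = 2.687×10^7 N·mm.
d³ = 16×2.687×10^7/(π×121.6) = 1.125×10^6 mm³.
d = 104.0 mm.

d = 104 mm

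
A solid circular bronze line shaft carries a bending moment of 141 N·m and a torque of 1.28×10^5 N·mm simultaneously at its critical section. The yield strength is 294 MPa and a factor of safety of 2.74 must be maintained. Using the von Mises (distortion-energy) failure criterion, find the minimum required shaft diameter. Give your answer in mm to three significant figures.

d = 25.7 mm

σ_allow = σ_y/n = 294/2.74 = 107.3 MPa.
For a solid shaft σ_b = 32M/(πd³) and τ = 16T/(πd³), so the von Mises stress is σ' = (16/πd³)·√(4M²+3T²).
√(4M²+3T²) = √(4×(141000)² + 3×(128000)²) = 358700 N·mm.
d³ = 16×358700/(π×107.3) = 17030 mm³.
d = 25.73 mm.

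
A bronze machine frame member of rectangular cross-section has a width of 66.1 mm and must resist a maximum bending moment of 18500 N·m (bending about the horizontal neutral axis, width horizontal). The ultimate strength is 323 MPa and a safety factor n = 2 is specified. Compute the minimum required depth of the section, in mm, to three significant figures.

σ_allow = 323/2 = 161.5 MPa.
For a rectangular section σ = 6M/(bh²), so h² = 6M/(b σ_allow) = 6×1.8500×10^7/(66.1×161.5) = 10400 mm².
h = 102.0 mm.

h = 102 mm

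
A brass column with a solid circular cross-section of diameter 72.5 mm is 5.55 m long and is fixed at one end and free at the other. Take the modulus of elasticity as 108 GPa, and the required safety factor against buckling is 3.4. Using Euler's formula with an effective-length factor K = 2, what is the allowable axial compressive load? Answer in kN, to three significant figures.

I = πd⁴/64 = π×72.5⁴/64 = 1.356×10^6 mm⁴.
Effective length L_e = KL = 2×5.55 m = 11100 mm.
Euler critical load P_cr = π²EI/L_e² = π²×108000×1.356×10^6/11100² = 11730 N.
P_allow = P_cr/n = 11730/3.4 = 3451 N.

P_allow = 3.45 kN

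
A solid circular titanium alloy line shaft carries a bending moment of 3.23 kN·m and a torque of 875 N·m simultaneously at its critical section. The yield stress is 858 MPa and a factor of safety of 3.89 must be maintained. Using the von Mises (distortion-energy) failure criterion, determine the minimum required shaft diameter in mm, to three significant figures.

σ_allow = σ_y/n = 858/3.89 = 220.6 MPa.
For a solid shaft σ_b = 32M/(πd³) and τ = 16T/(πd³), so the von Mises stress is σ' = (16/πd³)·√(4M²+3T²).
√(4M²+3T²) = √(4×(3.230×10^6)² + 3×(875000)²) = 6.635×10^6 N·mm.
d³ = 16×6.635×10^6/(π×220.6) = 153200 mm³.
d = 53.51 mm.

d = 53.5 mm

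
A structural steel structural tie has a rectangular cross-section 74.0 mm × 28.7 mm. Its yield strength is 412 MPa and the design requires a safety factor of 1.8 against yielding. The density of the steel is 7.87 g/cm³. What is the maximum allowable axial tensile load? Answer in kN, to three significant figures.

σ_allow = 412/1.8 = 228.9 MPa.
A = 74.0×28.7 = 2124 mm².
F_allow = σ_allow × A = 228.9×2124 = 486100 N.

F_allow = 486 kN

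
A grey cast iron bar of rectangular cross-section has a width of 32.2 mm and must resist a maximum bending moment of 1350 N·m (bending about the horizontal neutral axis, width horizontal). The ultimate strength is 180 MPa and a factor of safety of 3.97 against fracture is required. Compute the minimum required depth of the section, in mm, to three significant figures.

σ_allow = 180/3.97 = 45.34 MPa.
For a rectangular section σ = 6M/(bh²), so h² = 6M/(b σ_allow) = 6×1350000/(32.2×45.34) = 5548 mm².
h = 74.49 mm.

h = 74.5 mm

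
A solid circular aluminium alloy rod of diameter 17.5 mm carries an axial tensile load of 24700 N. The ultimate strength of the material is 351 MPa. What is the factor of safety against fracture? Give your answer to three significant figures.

A = πd²/4 = 240.5 mm².
σ = F/A = 24700/240.5 = 102.7 MPa.
n = 351/102.7 = 3.418.

n = 3.42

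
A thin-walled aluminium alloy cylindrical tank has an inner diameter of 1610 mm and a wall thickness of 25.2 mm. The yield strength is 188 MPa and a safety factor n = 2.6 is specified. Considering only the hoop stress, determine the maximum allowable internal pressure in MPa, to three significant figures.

p_allow = 2.26 MPa

σ_allow = 188/2.6 = 72.31 MPa.
σ_h = pD/(2t) → p_allow = 2σ_allow t/D = 2×72.31×25.2/1610 = 2.264 MPa.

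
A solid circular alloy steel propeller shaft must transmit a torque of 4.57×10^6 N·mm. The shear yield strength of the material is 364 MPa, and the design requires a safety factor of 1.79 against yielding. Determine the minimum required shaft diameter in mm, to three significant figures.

d = 48.6 mm

Allowable shear stress τ_allow = 364/1.79 = 203.4 MPa.
For a solid shaft τ = 16T/(πd³), so d³ = 16T/(π τ_allow) = 16×4570000/(π×203.4) = 114500 mm³.
d = (114500)^(1/3) = 48.55 mm.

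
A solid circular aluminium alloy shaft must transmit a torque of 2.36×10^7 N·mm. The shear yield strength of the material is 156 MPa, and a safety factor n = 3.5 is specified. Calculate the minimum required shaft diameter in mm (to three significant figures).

d = 139 mm

Allowable shear stress τ_allow = 156/3.5 = 44.57 MPa.
For a solid shaft τ = 16T/(πd³), so d³ = 16T/(π τ_allow) = 16×2.3600×10^7/(π×44.57) = 2.697×10^6 mm³.
d = (2.697×10^6)^(1/3) = 139.2 mm.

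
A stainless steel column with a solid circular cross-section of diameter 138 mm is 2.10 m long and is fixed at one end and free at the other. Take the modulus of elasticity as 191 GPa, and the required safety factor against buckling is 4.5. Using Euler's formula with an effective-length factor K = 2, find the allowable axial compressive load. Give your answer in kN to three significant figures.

P_allow = 423 kN

I = πd⁴/64 = π×138⁴/64 = 1.780×10^7 mm⁴.
Effective length L_e = KL = 2×2.10 m = 4200 mm.
Euler critical load P_cr = π²EI/L_e² = π²×191000×1.780×10^7/4200² = 1.902×10^6 N.
P_allow = P_cr/n = 1.902×10^6/4.5 = 422800 N.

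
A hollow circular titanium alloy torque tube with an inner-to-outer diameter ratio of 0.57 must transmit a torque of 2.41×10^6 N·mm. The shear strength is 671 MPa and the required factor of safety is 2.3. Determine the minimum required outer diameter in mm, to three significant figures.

τ_allow = 671/2.3 = 291.7 MPa.
For a hollow shaft τ = 16T/[πd_o³(1−k⁴)] with k = 0.57, so 1−k⁴ = 0.8944.
d_o³ = 16T/[π τ_allow (1−k⁴)] = 16×2410000/(π×291.7×0.8944) = 47040 mm³.
d_o = 36.10 mm.

d_o = 36.1 mm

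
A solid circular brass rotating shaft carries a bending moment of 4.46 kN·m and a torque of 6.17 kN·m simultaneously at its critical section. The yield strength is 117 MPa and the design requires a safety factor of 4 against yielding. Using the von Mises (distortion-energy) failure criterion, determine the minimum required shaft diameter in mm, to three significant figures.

d = 134 mm

σ_allow = σ_y/n = 117/4 = 29.25 MPa.
For a solid shaft σ_b = 32M/(πd³) and τ = 16T/(πd³), so the von Mises stress is σ' = (16/πd³)·√(4M²+3T²).
√(4M²+3T²) = √(4×(4.460×10^6)² + 3×(6.170×10^6)²) = 1.392×10^7 N·mm.
d³ = 16×1.392×10^7/(π×29.25) = 2.424×10^6 mm³.
d = 134.3 mm.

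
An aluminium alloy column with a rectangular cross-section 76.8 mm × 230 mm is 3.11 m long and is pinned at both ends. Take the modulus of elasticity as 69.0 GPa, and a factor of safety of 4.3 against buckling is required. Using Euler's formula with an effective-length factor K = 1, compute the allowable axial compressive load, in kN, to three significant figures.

P_allow = 142 kN

Buckling occurs about the weak axis: I_min = h·b³/12 = 230×76.8³/12 = 8.682×10^6 mm⁴ (b = 76.8 mm is the smaller dimension).
Effective length L_e = KL = 1×3.11 m = 3110 mm.
Euler critical load P_cr = π²EI/L_e² = π²×69000×8.682×10^6/3110² = 611300 N.
P_allow = P_cr/n = 611300/4.3 = 142200 N.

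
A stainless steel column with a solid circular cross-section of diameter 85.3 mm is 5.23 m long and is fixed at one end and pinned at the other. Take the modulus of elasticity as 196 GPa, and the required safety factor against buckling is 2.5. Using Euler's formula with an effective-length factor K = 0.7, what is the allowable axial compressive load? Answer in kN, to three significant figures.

I = πd⁴/64 = π×85.3⁴/64 = 2.599×10^6 mm⁴.
Effective length L_e = KL = 0.7×5.23 m = 3661 mm.
Euler critical load P_cr = π²EI/L_e² = π²×196000×2.599×10^6/3661² = 375100 N.
P_allow = P_cr/n = 375100/2.5 = 150000 N.

P_allow = 150 kN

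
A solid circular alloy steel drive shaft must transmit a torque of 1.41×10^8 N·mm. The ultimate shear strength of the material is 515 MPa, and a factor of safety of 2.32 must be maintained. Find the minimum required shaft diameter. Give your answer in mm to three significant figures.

Allowable shear stress τ_allow = 515/2.32 = 222.0 MPa.
For a solid shaft τ = 16T/(πd³), so d³ = 16T/(π τ_allow) = 16×1.4100×10^8/(π×222.0) = 3.235×10^6 mm³.
d = (3.235×10^6)^(1/3) = 147.9 mm.

d = 148 mm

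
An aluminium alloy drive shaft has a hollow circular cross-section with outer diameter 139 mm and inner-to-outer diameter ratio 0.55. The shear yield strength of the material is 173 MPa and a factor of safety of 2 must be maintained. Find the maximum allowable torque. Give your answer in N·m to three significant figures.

T_allow = 41400 N·m

τ_allow = 173/2 = 86.50 MPa.
For a hollow shaft T_allow = τ_allow·πd_o³(1−k⁴)/16 with 1−k⁴ = 0.9085, so πd_o³(1−k⁴)/16 = 479100 mm³.
T_allow = 86.50×479100 = 4.144×10^7 N·mm = 41440 N·m.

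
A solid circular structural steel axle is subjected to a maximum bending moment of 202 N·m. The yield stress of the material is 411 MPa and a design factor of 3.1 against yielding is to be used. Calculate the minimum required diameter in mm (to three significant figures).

σ_allow = 411/3.1 = 132.6 MPa.
For a solid circular section σ = 32M/(πd³), so d³ = 32M/(π σ_allow) = 32×202000/(π×132.6) = 15520 mm³.
d = 24.94 mm.

d = 24.9 mm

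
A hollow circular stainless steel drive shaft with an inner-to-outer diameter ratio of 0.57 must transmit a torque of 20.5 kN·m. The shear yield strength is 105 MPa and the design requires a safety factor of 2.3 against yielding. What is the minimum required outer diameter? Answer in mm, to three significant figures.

τ_allow = 105/2.3 = 45.65 MPa.
For a hollow shaft τ = 16T/[πd_o³(1−k⁴)] with k = 0.57, so 1−k⁴ = 0.8944.
d_o³ = 16T/[π τ_allow (1−k⁴)] = 16×2.0500×10^7/(π×45.65×0.8944) = 2.557×10^6 mm³.
d_o = 136.7 mm.

d_o = 137 mm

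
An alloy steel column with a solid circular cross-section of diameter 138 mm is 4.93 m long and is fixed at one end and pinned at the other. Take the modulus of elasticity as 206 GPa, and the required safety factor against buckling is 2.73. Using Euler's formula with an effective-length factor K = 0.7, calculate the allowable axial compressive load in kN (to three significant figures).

I = πd⁴/64 = π×138⁴/64 = 1.780×10^7 mm⁴.
Effective length L_e = KL = 0.7×4.93 m = 3451 mm.
Euler critical load P_cr = π²EI/L_e² = π²×206000×1.780×10^7/3451² = 3.039×10^6 N.
P_allow = P_cr/n = 3.039×10^6/2.73 = 1.113×10^6 N.

P_allow = 1110 kN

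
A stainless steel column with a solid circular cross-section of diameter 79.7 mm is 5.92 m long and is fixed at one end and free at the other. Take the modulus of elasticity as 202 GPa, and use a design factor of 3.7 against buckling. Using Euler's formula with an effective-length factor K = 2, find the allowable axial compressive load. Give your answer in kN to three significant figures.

I = πd⁴/64 = π×79.7⁴/64 = 1.981×10^6 mm⁴.
Effective length L_e = KL = 2×5.92 m = 11840 mm.
Euler critical load P_cr = π²EI/L_e² = π²×202000×1.981×10^6/11840² = 28170 N.
P_allow = P_cr/n = 28170/3.7 = 7613 N.

P_allow = 7.61 kN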